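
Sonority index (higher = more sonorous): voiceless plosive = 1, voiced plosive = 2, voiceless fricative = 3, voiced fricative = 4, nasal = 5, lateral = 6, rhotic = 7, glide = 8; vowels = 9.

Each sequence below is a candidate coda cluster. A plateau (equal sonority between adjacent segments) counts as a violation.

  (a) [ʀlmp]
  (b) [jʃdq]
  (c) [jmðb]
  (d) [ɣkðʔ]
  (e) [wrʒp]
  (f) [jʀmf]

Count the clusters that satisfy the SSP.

5

(a) sonority 7-6-5-1: well-formed.
(b) sonority 8-3-2-1: well-formed.
(c) sonority 8-5-4-2: well-formed.
(d) sonority 4-1-4-1: ill-formed.
(e) sonority 8-7-4-1: well-formed.
(f) sonority 8-7-5-3: well-formed.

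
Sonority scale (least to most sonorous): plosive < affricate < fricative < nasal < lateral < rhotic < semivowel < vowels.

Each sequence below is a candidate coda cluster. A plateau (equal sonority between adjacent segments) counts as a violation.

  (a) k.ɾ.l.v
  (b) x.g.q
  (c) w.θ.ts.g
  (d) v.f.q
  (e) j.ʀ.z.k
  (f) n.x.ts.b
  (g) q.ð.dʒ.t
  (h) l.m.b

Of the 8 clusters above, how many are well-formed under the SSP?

(a) k.ɾ.l.v: profile 1-6-5-3 — violates.
(b) x.g.q: profile 3-1-1 — violates.
(c) w.θ.ts.g: profile 7-3-2-1 — obeys.
(d) v.f.q: profile 3-3-1 — violates.
(e) j.ʀ.z.k: profile 7-6-3-1 — obeys.
(f) n.x.ts.b: profile 4-3-2-1 — obeys.
(g) q.ð.dʒ.t: profile 1-3-2-1 — violates.
(h) l.m.b: profile 5-4-1 — obeys.

4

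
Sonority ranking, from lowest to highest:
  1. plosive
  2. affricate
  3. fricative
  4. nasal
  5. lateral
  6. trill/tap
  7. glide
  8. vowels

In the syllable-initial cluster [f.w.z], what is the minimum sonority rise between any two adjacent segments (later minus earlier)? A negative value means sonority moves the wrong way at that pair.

/f/: fricative = 3.
/w/: glide = 7.
/z/: fricative = 3.
/f/→/w/: change +4.
/w/→/z/: change -4.
Minimum = -4.

-4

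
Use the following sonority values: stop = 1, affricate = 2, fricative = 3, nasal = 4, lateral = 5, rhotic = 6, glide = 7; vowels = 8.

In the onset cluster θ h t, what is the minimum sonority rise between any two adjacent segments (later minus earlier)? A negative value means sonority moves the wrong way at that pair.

-2

/θ/: fricative = 3.
/h/: fricative = 3.
/t/: stop = 1.
/θ/→/h/: change +0.
/h/→/t/: change -2.
Minimum = -2.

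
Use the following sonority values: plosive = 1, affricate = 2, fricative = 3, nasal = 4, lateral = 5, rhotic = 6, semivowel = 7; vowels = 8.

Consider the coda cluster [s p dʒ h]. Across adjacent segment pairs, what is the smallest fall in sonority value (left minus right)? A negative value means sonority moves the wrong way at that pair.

/s/ is a fricative (sonority 3).
/p/ is a plosive (sonority 1).
/dʒ/ is an affricate (sonority 2).
/h/ is a fricative (sonority 3).
/s/→/p/: change +2.
/p/→/dʒ/: change -1.
/dʒ/→/h/: change -1.
Minimum = -1.

-1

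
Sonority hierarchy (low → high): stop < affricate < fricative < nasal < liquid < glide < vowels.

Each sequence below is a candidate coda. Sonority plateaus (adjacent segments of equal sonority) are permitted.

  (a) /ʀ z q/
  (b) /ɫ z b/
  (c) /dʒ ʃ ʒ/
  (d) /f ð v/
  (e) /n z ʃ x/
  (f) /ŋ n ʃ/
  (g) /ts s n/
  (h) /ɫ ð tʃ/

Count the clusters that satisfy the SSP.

6

(a) /ʀ z q/: profile 5-3-1 — obeys.
(b) /ɫ z b/: profile 5-3-1 — obeys.
(c) /dʒ ʃ ʒ/: profile 2-3-3 — violates.
(d) /f ð v/: profile 3-3-3 — obeys.
(e) /n z ʃ x/: profile 4-3-3-3 — obeys.
(f) /ŋ n ʃ/: profile 4-4-3 — obeys.
(g) /ts s n/: profile 2-3-4 — violates.
(h) /ɫ ð tʃ/: profile 5-3-2 — obeys.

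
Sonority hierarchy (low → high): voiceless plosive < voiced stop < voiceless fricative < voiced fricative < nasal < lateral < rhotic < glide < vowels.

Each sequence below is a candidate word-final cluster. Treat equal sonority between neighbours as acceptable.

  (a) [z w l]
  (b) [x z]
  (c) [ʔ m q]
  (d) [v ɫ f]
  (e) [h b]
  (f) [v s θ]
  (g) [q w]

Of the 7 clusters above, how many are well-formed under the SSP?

(a) 4-8-6 → violates
(b) 3-4 → violates
(c) 1-5-1 → violates
(d) 4-6-3 → violates
(e) 3-2 → obeys
(f) 4-3-3 → obeys
(g) 1-8 → violates

2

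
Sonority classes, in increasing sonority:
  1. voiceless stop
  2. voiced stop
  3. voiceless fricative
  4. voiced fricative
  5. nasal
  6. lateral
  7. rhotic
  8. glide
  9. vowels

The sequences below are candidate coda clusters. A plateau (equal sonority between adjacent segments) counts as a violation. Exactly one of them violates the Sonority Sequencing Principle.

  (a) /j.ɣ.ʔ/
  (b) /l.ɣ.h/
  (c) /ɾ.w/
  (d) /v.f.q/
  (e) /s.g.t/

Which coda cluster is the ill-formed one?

(a) /j.ɣ.ʔ/: profile 8-4-1 — obeys.
(b) /l.ɣ.h/: profile 6-4-3 — obeys.
(c) /ɾ.w/: profile 7-8 — violates.
(d) /v.f.q/: profile 4-3-1 — obeys.
(e) /s.g.t/: profile 3-2-1 — obeys.

c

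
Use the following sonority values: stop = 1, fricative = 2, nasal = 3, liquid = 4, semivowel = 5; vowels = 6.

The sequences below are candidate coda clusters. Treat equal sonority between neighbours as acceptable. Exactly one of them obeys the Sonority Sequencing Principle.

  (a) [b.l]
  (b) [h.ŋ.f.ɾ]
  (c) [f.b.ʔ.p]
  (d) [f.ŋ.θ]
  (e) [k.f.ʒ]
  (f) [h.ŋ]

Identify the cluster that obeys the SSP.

(a) [b.l]: profile 1-4 — violates.
(b) [h.ŋ.f.ɾ]: profile 2-3-2-4 — violates.
(c) [f.b.ʔ.p]: profile 2-1-1-1 — obeys.
(d) [f.ŋ.θ]: profile 2-3-2 — violates.
(e) [k.f.ʒ]: profile 1-2-2 — violates.
(f) [h.ŋ]: profile 2-3 — violates.

c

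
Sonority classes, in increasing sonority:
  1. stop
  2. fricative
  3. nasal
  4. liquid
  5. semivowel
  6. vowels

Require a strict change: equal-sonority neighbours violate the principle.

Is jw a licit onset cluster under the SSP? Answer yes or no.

no

/j/ is a semivowel (sonority 5).
/w/ is a semivowel (sonority 5).
The profile is 5-5. Between /j/ (5) and /w/ (5) sonority does not rise, so the cluster violates the SSP.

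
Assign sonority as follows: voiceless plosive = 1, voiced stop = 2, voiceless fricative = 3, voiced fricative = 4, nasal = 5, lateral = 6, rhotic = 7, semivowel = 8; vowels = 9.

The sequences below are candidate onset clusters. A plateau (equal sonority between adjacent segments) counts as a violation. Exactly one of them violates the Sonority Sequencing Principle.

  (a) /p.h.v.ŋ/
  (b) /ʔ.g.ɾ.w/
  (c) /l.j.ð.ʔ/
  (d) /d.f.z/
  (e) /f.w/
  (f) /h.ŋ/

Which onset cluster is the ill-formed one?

c

(a) sonority 1-3-4-5: well-formed.
(b) sonority 1-2-7-8: well-formed.
(c) sonority 6-8-4-1: ill-formed.
(d) sonority 2-3-4: well-formed.
(e) sonority 3-8: well-formed.
(f) sonority 3-5: well-formed.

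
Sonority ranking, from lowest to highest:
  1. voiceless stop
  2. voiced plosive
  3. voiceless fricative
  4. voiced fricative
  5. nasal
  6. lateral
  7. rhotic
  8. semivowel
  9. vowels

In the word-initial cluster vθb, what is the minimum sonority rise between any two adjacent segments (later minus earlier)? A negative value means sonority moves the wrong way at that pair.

/v/: voiced fricative = 4.
/θ/: voiceless fricative = 3.
/b/: voiced plosive = 2.
/v/→/θ/: change -1.
/θ/→/b/: change -1.
Minimum = -1.

-1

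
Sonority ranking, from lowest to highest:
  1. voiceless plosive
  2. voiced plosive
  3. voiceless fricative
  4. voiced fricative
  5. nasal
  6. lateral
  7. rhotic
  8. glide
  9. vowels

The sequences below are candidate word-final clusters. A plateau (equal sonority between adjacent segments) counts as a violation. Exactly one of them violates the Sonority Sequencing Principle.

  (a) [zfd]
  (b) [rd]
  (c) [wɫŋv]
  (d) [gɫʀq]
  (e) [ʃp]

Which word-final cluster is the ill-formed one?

d

(a) 4-3-2 → obeys
(b) 7-2 → obeys
(c) 8-6-5-4 → obeys
(d) 2-6-7-1 → violates
(e) 3-1 → obeys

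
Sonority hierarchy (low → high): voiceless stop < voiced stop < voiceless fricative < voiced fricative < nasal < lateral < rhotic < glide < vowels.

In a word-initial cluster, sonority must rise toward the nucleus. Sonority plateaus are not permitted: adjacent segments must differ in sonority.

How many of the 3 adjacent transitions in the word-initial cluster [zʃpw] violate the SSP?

2

/z/: voiced fricative = 4.
/ʃ/: voiceless fricative = 3.
/p/: voiceless stop = 1.
/w/: glide = 8.
/z/→/ʃ/: 4→3 (does not rise) — violation.
/ʃ/→/p/: 3→1 (does not rise) — violation.
/p/→/w/: 1→8 (rises) — ok.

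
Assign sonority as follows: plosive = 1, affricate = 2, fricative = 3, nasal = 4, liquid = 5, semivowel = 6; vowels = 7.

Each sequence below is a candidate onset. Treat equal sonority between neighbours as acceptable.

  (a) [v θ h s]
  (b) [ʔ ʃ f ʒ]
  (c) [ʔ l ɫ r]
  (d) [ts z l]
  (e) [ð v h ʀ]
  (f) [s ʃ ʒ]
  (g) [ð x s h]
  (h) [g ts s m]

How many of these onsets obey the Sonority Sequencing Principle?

8

(a) 3-3-3-3 → obeys
(b) 1-3-3-3 → obeys
(c) 1-5-5-5 → obeys
(d) 2-3-5 → obeys
(e) 3-3-3-5 → obeys
(f) 3-3-3 → obeys
(g) 3-3-3-3 → obeys
(h) 1-2-3-4 → obeys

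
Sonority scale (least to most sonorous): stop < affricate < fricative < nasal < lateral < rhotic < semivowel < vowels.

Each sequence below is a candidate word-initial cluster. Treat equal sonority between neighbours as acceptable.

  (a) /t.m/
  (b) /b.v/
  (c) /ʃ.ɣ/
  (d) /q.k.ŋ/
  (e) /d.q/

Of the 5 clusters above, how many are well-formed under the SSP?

(a) sonority 1-4: well-formed.
(b) sonority 1-3: well-formed.
(c) sonority 3-3: well-formed.
(d) sonority 1-1-4: well-formed.
(e) sonority 1-1: well-formed.

5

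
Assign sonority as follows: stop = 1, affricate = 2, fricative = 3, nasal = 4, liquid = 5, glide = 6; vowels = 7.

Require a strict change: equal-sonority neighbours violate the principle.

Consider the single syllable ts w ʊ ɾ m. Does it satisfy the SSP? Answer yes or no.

Onset: /ts/ is an affricate (sonority 2), /w/ is a glide (sonority 6); then the nucleus /ʊ/ (sonority 7).
Onset profile 2-6-7 — rises to the nucleus.
Coda: /ɾ/ is a liquid (sonority 5), /m/ is a nasal (sonority 4).
Coda profile 7-5-4 — falls from the nucleus.

yes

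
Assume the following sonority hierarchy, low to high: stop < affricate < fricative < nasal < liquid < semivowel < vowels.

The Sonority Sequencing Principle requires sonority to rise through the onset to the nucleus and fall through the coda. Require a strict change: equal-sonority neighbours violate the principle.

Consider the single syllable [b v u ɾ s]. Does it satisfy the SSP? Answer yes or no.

yes

Onset: /b/ is a stop (sonority 1), /v/ is a fricative (sonority 3); then the nucleus /u/ (sonority 7).
Onset profile 1-3-7 — rises to the nucleus.
Coda: /ɾ/ is a liquid (sonority 5), /s/ is a fricative (sonority 3).
Coda profile 7-5-3 — falls from the nucleus.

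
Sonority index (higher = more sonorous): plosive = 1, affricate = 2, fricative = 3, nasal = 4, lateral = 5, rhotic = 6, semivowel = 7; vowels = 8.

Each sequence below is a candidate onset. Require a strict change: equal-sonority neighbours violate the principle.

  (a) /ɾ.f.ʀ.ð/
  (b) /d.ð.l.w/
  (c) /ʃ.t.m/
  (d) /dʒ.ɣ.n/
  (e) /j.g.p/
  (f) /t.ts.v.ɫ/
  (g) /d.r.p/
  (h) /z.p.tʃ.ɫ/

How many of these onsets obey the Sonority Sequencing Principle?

(a) sonority 6-3-6-3: ill-formed.
(b) sonority 1-3-5-7: well-formed.
(c) sonority 3-1-4: ill-formed.
(d) sonority 2-3-4: well-formed.
(e) sonority 7-1-1: ill-formed.
(f) sonority 1-2-3-5: well-formed.
(g) sonority 1-6-1: ill-formed.
(h) sonority 3-1-2-5: ill-formed.

3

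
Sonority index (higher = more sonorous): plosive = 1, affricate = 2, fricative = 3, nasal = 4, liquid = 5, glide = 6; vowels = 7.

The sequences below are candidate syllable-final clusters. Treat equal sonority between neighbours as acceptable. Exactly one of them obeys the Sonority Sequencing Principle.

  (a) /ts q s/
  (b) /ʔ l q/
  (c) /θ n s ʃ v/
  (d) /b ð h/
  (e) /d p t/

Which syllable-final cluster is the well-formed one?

e

(a) /ts q s/: profile 2-1-3 — violates.
(b) /ʔ l q/: profile 1-5-1 — violates.
(c) /θ n s ʃ v/: profile 3-4-3-3-3 — violates.
(d) /b ð h/: profile 1-3-3 — violates.
(e) /d p t/: profile 1-1-1 — obeys.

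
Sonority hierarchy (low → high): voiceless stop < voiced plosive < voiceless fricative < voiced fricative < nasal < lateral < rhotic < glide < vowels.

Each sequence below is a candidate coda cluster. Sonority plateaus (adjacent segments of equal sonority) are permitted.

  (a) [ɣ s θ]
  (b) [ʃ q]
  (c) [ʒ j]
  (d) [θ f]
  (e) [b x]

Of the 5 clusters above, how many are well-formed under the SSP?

3

(a) sonority 4-3-3: well-formed.
(b) sonority 3-1: well-formed.
(c) sonority 4-8: ill-formed.
(d) sonority 3-3: well-formed.
(e) sonority 2-3: ill-formed.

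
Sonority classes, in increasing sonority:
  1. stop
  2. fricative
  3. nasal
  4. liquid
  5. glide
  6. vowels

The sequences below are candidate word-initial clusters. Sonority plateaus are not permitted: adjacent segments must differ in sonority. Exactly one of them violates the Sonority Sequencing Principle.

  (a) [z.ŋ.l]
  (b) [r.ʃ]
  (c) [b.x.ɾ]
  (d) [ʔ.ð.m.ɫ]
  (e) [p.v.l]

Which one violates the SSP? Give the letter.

(a) 2-3-4 → obeys
(b) 4-2 → violates
(c) 1-2-4 → obeys
(d) 1-2-3-4 → obeys
(e) 1-2-4 → obeys

b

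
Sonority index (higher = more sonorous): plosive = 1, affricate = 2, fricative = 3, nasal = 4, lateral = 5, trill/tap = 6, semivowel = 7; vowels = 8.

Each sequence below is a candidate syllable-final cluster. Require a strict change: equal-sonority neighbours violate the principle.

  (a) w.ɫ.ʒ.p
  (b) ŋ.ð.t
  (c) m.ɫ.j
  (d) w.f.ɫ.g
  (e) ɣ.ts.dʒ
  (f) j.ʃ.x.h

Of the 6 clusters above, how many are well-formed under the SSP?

(a) w.ɫ.ʒ.p: profile 7-5-3-1 — obeys.
(b) ŋ.ð.t: profile 4-3-1 — obeys.
(c) m.ɫ.j: profile 4-5-7 — violates.
(d) w.f.ɫ.g: profile 7-3-5-1 — violates.
(e) ɣ.ts.dʒ: profile 3-2-2 — violates.
(f) j.ʃ.x.h: profile 7-3-3-3 — violates.

2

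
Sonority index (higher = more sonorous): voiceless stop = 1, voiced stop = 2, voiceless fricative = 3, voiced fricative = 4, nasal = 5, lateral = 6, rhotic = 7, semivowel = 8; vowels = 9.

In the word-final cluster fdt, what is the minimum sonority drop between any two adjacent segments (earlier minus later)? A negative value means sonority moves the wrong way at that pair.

/f/ is a voiceless fricative (sonority 3).
/d/ is a voiced stop (sonority 2).
/t/ is a voiceless stop (sonority 1).
/f/→/d/: change +1.
/d/→/t/: change +1.
Minimum = 1.

1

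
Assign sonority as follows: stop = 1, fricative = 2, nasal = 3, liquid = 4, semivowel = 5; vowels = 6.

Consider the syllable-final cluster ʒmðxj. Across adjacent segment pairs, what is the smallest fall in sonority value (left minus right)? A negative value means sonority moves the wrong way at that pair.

-3

/ʒ/ — fricative, sonority 2.
/m/ — nasal, sonority 3.
/ð/ — fricative, sonority 2.
/x/ — fricative, sonority 2.
/j/ — semivowel, sonority 5.
/ʒ/→/m/: change -1.
/m/→/ð/: change +1.
/ð/→/x/: change +0.
/x/→/j/: change -3.
Minimum = -3.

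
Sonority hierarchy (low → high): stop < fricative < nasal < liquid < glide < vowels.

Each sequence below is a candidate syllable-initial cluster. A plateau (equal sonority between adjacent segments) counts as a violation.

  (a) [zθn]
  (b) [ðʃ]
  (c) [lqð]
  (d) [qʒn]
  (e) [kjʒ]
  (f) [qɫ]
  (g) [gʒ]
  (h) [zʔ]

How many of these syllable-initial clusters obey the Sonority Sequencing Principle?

(a) [zθn]: profile 2-2-3 — violates.
(b) [ðʃ]: profile 2-2 — violates.
(c) [lqð]: profile 4-1-2 — violates.
(d) [qʒn]: profile 1-2-3 — obeys.
(e) [kjʒ]: profile 1-5-2 — violates.
(f) [qɫ]: profile 1-4 — obeys.
(g) [gʒ]: profile 1-2 — obeys.
(h) [zʔ]: profile 2-1 — violates.

3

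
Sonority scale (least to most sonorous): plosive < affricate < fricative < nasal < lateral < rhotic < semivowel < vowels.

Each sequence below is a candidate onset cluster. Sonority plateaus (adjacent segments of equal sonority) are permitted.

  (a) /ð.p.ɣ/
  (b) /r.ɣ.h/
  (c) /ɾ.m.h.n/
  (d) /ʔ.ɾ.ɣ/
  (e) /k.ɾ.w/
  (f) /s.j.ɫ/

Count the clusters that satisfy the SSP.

1

(a) /ð.p.ɣ/: profile 3-1-3 — violates.
(b) /r.ɣ.h/: profile 6-3-3 — violates.
(c) /ɾ.m.h.n/: profile 6-4-3-4 — violates.
(d) /ʔ.ɾ.ɣ/: profile 1-6-3 — violates.
(e) /k.ɾ.w/: profile 1-6-7 — obeys.
(f) /s.j.ɫ/: profile 3-7-5 — violates.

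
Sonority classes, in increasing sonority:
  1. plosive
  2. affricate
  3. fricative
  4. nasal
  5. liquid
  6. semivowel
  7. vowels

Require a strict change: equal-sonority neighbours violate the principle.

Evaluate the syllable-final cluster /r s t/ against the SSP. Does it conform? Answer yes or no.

/r/: liquid = 5.
/s/: fricative = 3.
/t/: plosive = 1.
The profile 5-3-1 strictly falls, so the syllable-final cluster satisfies the SSP.

yes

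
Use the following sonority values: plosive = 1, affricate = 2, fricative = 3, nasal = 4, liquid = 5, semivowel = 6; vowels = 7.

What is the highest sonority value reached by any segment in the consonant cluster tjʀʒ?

/t/: plosive = 1.
/j/: semivowel = 6.
/ʀ/: liquid = 5.
/ʒ/: fricative = 3.
The maximum is 6.

6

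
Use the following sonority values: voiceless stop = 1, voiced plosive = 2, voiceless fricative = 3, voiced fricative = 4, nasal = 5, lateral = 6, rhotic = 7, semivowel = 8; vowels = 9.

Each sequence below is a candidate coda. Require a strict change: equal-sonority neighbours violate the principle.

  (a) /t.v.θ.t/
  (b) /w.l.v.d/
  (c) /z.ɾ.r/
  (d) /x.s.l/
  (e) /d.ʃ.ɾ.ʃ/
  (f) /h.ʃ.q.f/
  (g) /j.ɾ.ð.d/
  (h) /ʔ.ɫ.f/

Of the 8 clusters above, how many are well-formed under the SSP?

(a) sonority 1-4-3-1: ill-formed.
(b) sonority 8-6-4-2: well-formed.
(c) sonority 4-7-7: ill-formed.
(d) sonority 3-3-6: ill-formed.
(e) sonority 2-3-7-3: ill-formed.
(f) sonority 3-3-1-3: ill-formed.
(g) sonority 8-7-4-2: well-formed.
(h) sonority 1-6-3: ill-formed.

2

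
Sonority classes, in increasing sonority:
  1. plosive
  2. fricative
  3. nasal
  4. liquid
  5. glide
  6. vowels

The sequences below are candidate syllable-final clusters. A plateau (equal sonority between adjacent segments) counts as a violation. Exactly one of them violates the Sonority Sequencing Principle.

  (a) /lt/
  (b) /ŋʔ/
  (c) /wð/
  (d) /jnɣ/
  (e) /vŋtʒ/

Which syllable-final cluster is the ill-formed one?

(a) 4-1 → obeys
(b) 3-1 → obeys
(c) 5-2 → obeys
(d) 5-3-2 → obeys
(e) 2-3-1-2 → violates

e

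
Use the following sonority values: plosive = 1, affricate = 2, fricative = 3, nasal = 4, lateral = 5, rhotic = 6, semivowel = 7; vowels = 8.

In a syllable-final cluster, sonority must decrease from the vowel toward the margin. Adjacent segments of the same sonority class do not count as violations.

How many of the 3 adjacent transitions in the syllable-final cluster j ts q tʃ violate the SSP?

/j/: semivowel = 7.
/ts/: affricate = 2.
/q/: plosive = 1.
/tʃ/: affricate = 2.
/j/→/ts/: 7→2 (falls) — ok.
/ts/→/q/: 2→1 (falls) — ok.
/q/→/tʃ/: 1→2 (does not fall) — violation.

1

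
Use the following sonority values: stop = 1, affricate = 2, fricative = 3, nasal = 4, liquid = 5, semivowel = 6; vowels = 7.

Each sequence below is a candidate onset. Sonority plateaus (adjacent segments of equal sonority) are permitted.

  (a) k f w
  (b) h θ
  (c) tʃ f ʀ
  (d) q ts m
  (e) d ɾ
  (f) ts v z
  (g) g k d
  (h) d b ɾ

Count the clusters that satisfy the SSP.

(a) 1-3-6 → obeys
(b) 3-3 → obeys
(c) 2-3-5 → obeys
(d) 1-2-4 → obeys
(e) 1-5 → obeys
(f) 2-3-3 → obeys
(g) 1-1-1 → obeys
(h) 1-1-5 → obeys

8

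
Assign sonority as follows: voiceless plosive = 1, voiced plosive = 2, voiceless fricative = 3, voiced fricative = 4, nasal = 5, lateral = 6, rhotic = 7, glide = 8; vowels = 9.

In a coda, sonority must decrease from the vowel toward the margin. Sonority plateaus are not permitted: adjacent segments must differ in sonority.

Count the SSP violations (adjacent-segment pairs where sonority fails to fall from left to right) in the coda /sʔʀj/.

/s/ — voiceless fricative, sonority 3.
/ʔ/ — voiceless plosive, sonority 1.
/ʀ/ — rhotic, sonority 7.
/j/ — glide, sonority 8.
/s/→/ʔ/: 3→1 (falls) — ok.
/ʔ/→/ʀ/: 1→7 (does not fall) — violation.
/ʀ/→/j/: 7→8 (does not fall) — violation.

2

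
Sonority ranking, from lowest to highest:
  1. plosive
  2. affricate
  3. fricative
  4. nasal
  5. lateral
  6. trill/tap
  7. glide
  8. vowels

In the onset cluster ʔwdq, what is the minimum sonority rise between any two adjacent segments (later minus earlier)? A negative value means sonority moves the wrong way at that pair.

-6

/ʔ/: plosive = 1.
/w/: glide = 7.
/d/: plosive = 1.
/q/: plosive = 1.
/ʔ/→/w/: change +6.
/w/→/d/: change -6.
/d/→/q/: change +0.
Minimum = -6.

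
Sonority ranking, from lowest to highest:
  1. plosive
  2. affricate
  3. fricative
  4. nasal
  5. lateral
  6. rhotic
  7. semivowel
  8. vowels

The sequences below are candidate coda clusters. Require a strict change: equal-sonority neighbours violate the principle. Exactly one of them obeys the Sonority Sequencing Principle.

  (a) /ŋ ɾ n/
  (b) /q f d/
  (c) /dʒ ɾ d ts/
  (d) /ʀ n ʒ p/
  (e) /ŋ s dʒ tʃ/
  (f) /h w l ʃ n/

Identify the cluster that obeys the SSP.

d

(a) 4-6-4 → violates
(b) 1-3-1 → violates
(c) 2-6-1-2 → violates
(d) 6-4-3-1 → obeys
(e) 4-3-2-2 → violates
(f) 3-7-5-3-4 → violates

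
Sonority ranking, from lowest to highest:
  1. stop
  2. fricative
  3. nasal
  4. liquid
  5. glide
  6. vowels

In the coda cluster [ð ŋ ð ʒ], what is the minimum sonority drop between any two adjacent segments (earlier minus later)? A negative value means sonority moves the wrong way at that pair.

-1

/ð/ is a fricative (sonority 2).
/ŋ/ is a nasal (sonority 3).
/ð/ is a fricative (sonority 2).
/ʒ/ is a fricative (sonority 2).
/ð/→/ŋ/: change -1.
/ŋ/→/ð/: change +1.
/ð/→/ʒ/: change +0.
Minimum = -1.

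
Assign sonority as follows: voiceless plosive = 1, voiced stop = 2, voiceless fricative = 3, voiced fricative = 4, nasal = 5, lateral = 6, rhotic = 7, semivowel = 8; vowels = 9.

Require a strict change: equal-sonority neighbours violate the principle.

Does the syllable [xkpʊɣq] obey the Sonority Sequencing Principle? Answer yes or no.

Onset: /x/ is a voiceless fricative (sonority 3), /k/ is a voiceless plosive (sonority 1), /p/ is a voiceless plosive (sonority 1); then the nucleus /ʊ/ (sonority 9).
Onset profile 3-1-1-9 — does not strictly rise throughout.
Coda: /ɣ/ is a voiced fricative (sonority 4), /q/ is a voiceless plosive (sonority 1).
Coda profile 9-4-1 — falls from the nucleus.

no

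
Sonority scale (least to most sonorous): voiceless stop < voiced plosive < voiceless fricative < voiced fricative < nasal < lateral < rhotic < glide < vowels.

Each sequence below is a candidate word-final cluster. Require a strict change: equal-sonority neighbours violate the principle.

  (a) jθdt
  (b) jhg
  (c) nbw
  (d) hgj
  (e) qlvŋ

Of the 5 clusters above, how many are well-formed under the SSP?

(a) jθdt: profile 8-3-2-1 — obeys.
(b) jhg: profile 8-3-2 — obeys.
(c) nbw: profile 5-2-8 — violates.
(d) hgj: profile 3-2-8 — violates.
(e) qlvŋ: profile 1-6-4-5 — violates.

2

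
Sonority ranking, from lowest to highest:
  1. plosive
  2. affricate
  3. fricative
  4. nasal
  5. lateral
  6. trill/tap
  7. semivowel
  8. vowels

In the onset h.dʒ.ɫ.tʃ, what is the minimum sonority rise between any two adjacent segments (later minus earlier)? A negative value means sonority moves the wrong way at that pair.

-3

/h/: fricative = 3.
/dʒ/: affricate = 2.
/ɫ/: lateral = 5.
/tʃ/: affricate = 2.
/h/→/dʒ/: change -1.
/dʒ/→/ɫ/: change +3.
/ɫ/→/tʃ/: change -3.
Minimum = -3.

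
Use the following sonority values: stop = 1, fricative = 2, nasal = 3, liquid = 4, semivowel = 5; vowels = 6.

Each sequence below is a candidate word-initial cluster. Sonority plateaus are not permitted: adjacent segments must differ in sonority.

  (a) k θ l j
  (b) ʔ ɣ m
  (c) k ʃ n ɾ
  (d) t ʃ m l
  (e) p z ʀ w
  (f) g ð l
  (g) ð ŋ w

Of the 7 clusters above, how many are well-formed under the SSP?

7

(a) 1-2-4-5 → obeys
(b) 1-2-3 → obeys
(c) 1-2-3-4 → obeys
(d) 1-2-3-4 → obeys
(e) 1-2-4-5 → obeys
(f) 1-2-4 → obeys
(g) 2-3-5 → obeys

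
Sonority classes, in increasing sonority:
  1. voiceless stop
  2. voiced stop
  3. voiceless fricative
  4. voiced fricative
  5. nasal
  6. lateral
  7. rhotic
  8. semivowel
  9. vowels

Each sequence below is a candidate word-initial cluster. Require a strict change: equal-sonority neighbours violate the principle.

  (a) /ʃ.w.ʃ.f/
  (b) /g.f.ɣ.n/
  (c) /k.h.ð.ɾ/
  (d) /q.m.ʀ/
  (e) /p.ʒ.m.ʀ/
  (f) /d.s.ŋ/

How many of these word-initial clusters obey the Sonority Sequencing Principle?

5

(a) /ʃ.w.ʃ.f/: profile 3-8-3-3 — violates.
(b) /g.f.ɣ.n/: profile 2-3-4-5 — obeys.
(c) /k.h.ð.ɾ/: profile 1-3-4-7 — obeys.
(d) /q.m.ʀ/: profile 1-5-7 — obeys.
(e) /p.ʒ.m.ʀ/: profile 1-4-5-7 — obeys.
(f) /d.s.ŋ/: profile 2-3-5 — obeys.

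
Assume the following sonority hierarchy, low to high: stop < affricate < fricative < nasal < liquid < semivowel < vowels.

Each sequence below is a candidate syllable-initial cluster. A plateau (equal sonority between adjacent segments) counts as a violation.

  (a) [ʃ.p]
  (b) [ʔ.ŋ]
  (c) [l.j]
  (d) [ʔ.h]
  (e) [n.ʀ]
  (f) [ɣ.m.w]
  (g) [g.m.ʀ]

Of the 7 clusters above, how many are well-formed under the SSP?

(a) [ʃ.p]: profile 3-1 — violates.
(b) [ʔ.ŋ]: profile 1-4 — obeys.
(c) [l.j]: profile 5-6 — obeys.
(d) [ʔ.h]: profile 1-3 — obeys.
(e) [n.ʀ]: profile 4-5 — obeys.
(f) [ɣ.m.w]: profile 3-4-6 — obeys.
(g) [g.m.ʀ]: profile 1-4-5 — obeys.

6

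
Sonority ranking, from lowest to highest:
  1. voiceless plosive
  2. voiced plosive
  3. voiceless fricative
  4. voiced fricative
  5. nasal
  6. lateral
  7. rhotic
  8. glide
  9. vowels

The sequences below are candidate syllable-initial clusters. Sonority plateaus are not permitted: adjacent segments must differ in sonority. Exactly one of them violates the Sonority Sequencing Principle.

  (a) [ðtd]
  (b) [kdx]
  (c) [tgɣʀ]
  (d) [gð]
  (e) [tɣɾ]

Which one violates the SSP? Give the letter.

(a) [ðtd]: profile 4-1-2 — violates.
(b) [kdx]: profile 1-2-3 — obeys.
(c) [tgɣʀ]: profile 1-2-4-7 — obeys.
(d) [gð]: profile 2-4 — obeys.
(e) [tɣɾ]: profile 1-4-7 — obeys.

a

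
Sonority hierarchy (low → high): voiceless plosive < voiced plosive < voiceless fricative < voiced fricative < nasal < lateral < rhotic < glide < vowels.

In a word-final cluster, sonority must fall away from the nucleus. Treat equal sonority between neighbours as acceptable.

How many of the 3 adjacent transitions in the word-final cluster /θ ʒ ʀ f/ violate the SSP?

/θ/ — voiceless fricative, sonority 3.
/ʒ/ — voiced fricative, sonority 4.
/ʀ/ — rhotic, sonority 7.
/f/ — voiceless fricative, sonority 3.
/θ/→/ʒ/: 3→4 (does not fall) — violation.
/ʒ/→/ʀ/: 4→7 (does not fall) — violation.
/ʀ/→/f/: 7→3 (falls) — ok.

2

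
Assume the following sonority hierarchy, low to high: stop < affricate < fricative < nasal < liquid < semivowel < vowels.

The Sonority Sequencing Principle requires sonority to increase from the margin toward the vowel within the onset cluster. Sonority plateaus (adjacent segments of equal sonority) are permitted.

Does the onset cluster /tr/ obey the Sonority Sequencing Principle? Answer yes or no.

yes

/t/ is a stop (sonority 1).
/r/ is a liquid (sonority 5).
The profile 1-5 strictly rises, so the onset cluster satisfies the SSP.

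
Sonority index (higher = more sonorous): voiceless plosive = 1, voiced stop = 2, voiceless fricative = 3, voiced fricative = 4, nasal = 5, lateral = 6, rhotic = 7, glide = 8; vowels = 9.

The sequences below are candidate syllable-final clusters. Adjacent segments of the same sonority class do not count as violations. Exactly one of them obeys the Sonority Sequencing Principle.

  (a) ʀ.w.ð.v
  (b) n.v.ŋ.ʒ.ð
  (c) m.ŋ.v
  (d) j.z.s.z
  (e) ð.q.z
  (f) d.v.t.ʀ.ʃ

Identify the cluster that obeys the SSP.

(a) 7-8-4-4 → violates
(b) 5-4-5-4-4 → violates
(c) 5-5-4 → obeys
(d) 8-4-3-4 → violates
(e) 4-1-4 → violates
(f) 2-4-1-7-3 → violates

c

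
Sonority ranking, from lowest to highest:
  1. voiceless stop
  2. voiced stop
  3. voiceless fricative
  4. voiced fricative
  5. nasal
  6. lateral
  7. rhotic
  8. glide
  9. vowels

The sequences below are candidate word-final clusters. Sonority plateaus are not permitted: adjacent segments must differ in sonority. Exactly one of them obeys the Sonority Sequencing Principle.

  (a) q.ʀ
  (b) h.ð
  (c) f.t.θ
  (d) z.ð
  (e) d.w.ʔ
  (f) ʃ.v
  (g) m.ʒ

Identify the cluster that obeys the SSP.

(a) sonority 1-7: ill-formed.
(b) sonority 3-4: ill-formed.
(c) sonority 3-1-3: ill-formed.
(d) sonority 4-4: ill-formed.
(e) sonority 2-8-1: ill-formed.
(f) sonority 3-4: ill-formed.
(g) sonority 5-4: well-formed.

g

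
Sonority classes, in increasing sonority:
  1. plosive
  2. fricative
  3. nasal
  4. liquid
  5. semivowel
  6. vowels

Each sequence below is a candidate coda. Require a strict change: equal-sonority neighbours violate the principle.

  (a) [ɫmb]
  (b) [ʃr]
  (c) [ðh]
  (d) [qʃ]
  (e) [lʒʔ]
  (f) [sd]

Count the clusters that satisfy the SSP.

3

(a) 4-3-1 → obeys
(b) 2-4 → violates
(c) 2-2 → violates
(d) 1-2 → violates
(e) 4-2-1 → obeys
(f) 2-1 → obeys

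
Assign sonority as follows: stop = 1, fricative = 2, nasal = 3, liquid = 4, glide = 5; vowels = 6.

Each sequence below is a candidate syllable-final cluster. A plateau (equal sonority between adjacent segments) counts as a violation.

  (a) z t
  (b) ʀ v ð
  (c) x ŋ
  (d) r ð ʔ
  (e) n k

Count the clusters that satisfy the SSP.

(a) z t: profile 2-1 — obeys.
(b) ʀ v ð: profile 4-2-2 — violates.
(c) x ŋ: profile 2-3 — violates.
(d) r ð ʔ: profile 4-2-1 — obeys.
(e) n k: profile 3-1 — obeys.

3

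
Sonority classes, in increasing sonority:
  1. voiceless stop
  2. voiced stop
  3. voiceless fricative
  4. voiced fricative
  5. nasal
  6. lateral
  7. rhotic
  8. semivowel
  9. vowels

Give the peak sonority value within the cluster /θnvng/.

/θ/ is a voiceless fricative (sonority 3).
/n/ is a nasal (sonority 5).
/v/ is a voiced fricative (sonority 4).
/n/ is a nasal (sonority 5).
/g/ is a voiced stop (sonority 2).
The maximum is 5.

5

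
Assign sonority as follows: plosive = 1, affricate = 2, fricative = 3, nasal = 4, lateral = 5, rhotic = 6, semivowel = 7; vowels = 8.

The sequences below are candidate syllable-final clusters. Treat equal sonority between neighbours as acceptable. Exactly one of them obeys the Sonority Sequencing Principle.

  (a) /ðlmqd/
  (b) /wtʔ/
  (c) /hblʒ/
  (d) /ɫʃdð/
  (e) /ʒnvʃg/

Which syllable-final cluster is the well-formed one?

(a) sonority 3-5-4-1-1: ill-formed.
(b) sonority 7-1-1: well-formed.
(c) sonority 3-1-5-3: ill-formed.
(d) sonority 5-3-1-3: ill-formed.
(e) sonority 3-4-3-3-1: ill-formed.

b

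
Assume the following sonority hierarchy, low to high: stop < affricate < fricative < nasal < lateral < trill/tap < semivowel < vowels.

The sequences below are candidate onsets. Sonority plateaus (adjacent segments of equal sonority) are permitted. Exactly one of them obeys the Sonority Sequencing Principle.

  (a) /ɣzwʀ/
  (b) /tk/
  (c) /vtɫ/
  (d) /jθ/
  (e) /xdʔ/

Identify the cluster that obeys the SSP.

b

(a) 3-3-7-6 → violates
(b) 1-1 → obeys
(c) 3-1-5 → violates
(d) 7-3 → violates
(e) 3-1-1 → violates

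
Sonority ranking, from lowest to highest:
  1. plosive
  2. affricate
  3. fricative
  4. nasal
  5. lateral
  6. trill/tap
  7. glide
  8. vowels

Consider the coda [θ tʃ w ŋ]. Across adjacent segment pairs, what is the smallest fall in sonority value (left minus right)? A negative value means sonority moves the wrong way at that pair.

/θ/ is a fricative (sonority 3).
/tʃ/ is an affricate (sonority 2).
/w/ is a glide (sonority 7).
/ŋ/ is a nasal (sonority 4).
/θ/→/tʃ/: change +1.
/tʃ/→/w/: change -5.
/w/→/ŋ/: change +3.
Minimum = -5.

-5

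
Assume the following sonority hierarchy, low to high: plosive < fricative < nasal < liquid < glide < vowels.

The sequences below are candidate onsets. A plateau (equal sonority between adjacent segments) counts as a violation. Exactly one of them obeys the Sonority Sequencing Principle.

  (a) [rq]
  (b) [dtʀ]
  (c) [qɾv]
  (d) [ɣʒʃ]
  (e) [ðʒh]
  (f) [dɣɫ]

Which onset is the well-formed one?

(a) 4-1 → violates
(b) 1-1-4 → violates
(c) 1-4-2 → violates
(d) 2-2-2 → violates
(e) 2-2-2 → violates
(f) 1-2-4 → obeys

f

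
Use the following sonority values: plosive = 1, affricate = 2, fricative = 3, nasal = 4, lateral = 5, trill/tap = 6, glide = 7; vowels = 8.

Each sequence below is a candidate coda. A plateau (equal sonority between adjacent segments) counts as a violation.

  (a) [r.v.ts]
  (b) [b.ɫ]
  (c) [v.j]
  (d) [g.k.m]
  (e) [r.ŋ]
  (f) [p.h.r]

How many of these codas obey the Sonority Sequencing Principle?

(a) [r.v.ts]: profile 6-3-2 — obeys.
(b) [b.ɫ]: profile 1-5 — violates.
(c) [v.j]: profile 3-7 — violates.
(d) [g.k.m]: profile 1-1-4 — violates.
(e) [r.ŋ]: profile 6-4 — obeys.
(f) [p.h.r]: profile 1-3-6 — violates.

2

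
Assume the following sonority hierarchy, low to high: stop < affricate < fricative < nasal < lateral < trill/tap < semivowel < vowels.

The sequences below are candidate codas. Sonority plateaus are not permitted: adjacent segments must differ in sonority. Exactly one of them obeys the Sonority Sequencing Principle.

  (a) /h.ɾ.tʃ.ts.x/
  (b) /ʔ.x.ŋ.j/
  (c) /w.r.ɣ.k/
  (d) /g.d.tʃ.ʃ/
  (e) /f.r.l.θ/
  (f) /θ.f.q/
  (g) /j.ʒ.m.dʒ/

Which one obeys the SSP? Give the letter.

(a) 3-6-2-2-3 → violates
(b) 1-3-4-7 → violates
(c) 7-6-3-1 → obeys
(d) 1-1-2-3 → violates
(e) 3-6-5-3 → violates
(f) 3-3-1 → violates
(g) 7-3-4-2 → violates

c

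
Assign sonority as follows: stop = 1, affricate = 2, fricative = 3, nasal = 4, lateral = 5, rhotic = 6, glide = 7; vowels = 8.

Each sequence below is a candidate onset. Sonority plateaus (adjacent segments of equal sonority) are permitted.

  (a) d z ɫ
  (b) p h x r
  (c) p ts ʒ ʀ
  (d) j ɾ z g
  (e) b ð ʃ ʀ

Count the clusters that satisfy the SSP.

(a) 1-3-5 → obeys
(b) 1-3-3-6 → obeys
(c) 1-2-3-6 → obeys
(d) 7-6-3-1 → violates
(e) 1-3-3-6 → obeys

4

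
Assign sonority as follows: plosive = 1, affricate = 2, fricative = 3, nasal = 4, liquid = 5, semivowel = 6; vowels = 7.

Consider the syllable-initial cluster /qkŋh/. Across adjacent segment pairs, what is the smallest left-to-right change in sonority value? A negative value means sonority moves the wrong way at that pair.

-1

/q/ is a plosive (sonority 1).
/k/ is a plosive (sonority 1).
/ŋ/ is a nasal (sonority 4).
/h/ is a fricative (sonority 3).
/q/→/k/: change +0.
/k/→/ŋ/: change +3.
/ŋ/→/h/: change -1.
Minimum = -1.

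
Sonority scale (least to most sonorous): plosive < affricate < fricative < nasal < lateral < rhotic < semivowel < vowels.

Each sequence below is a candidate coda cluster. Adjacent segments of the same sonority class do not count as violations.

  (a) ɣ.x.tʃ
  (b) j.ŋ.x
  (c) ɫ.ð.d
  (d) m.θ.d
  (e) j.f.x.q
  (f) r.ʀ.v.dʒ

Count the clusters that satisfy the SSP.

6

(a) sonority 3-3-2: well-formed.
(b) sonority 7-4-3: well-formed.
(c) sonority 5-3-1: well-formed.
(d) sonority 4-3-1: well-formed.
(e) sonority 7-3-3-1: well-formed.
(f) sonority 6-6-3-2: well-formed.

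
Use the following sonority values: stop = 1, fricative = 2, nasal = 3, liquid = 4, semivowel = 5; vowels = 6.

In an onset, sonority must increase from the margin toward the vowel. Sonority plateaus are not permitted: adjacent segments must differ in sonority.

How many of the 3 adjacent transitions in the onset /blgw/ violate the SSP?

1

/b/ is a stop (sonority 1).
/l/ is a liquid (sonority 4).
/g/ is a stop (sonority 1).
/w/ is a semivowel (sonority 5).
/b/→/l/: 1→4 (rises) — ok.
/l/→/g/: 4→1 (does not rise) — violation.
/g/→/w/: 1→5 (rises) — ok.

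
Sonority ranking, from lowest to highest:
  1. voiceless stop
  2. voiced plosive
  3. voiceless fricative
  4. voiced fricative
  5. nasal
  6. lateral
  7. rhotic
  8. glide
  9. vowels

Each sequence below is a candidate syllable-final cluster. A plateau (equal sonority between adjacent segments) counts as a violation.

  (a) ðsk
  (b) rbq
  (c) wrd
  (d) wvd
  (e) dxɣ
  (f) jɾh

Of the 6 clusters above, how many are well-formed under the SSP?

5

(a) 4-3-1 → obeys
(b) 7-2-1 → obeys
(c) 8-7-2 → obeys
(d) 8-4-2 → obeys
(e) 2-3-4 → violates
(f) 8-7-3 → obeys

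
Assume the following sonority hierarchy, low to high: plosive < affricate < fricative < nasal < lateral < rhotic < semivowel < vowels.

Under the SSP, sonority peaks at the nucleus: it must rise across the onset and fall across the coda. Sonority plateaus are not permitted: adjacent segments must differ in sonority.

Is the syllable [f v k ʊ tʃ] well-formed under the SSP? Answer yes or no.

no

Onset: /f/ is a fricative (sonority 3), /v/ is a fricative (sonority 3), /k/ is a plosive (sonority 1); then the nucleus /ʊ/ (sonority 8).
Onset profile 3-3-1-8 — does not strictly rise throughout.
Coda: /tʃ/ is an affricate (sonority 2).
Coda profile 8-2 — falls from the nucleus.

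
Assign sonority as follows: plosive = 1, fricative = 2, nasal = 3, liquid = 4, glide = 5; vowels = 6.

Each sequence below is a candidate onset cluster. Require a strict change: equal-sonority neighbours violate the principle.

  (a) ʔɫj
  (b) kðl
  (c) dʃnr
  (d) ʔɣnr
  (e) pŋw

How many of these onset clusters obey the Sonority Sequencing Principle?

5

(a) sonority 1-4-5: well-formed.
(b) sonority 1-2-4: well-formed.
(c) sonority 1-2-3-4: well-formed.
(d) sonority 1-2-3-4: well-formed.
(e) sonority 1-3-5: well-formed.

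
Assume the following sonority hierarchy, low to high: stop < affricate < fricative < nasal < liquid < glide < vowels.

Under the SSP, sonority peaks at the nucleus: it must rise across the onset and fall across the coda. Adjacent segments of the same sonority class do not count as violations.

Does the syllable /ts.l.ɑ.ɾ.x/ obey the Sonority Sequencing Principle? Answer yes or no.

yes

Onset: /ts/ is an affricate (sonority 2), /l/ is a liquid (sonority 5); then the nucleus /ɑ/ (sonority 7).
Onset profile 2-5-7 — rises to the nucleus.
Coda: /ɾ/ is a liquid (sonority 5), /x/ is a fricative (sonority 3).
Coda profile 7-5-3 — falls from the nucleus.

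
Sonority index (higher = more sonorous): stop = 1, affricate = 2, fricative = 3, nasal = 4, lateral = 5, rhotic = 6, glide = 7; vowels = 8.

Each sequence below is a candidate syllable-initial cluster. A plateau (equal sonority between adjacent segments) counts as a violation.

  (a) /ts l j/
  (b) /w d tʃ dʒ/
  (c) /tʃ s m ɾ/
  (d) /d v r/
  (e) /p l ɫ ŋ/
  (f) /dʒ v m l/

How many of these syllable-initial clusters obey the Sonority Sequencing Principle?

4

(a) 2-5-7 → obeys
(b) 7-1-2-2 → violates
(c) 2-3-4-6 → obeys
(d) 1-3-6 → obeys
(e) 1-5-5-4 → violates
(f) 2-3-4-5 → obeys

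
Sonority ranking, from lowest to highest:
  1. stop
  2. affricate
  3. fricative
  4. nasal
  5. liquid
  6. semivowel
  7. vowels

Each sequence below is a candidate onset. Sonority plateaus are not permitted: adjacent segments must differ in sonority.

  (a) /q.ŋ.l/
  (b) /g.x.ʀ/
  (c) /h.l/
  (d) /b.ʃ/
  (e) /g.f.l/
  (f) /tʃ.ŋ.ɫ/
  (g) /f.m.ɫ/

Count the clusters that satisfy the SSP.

7

(a) 1-4-5 → obeys
(b) 1-3-5 → obeys
(c) 3-5 → obeys
(d) 1-3 → obeys
(e) 1-3-5 → obeys
(f) 2-4-5 → obeys
(g) 3-4-5 → obeys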